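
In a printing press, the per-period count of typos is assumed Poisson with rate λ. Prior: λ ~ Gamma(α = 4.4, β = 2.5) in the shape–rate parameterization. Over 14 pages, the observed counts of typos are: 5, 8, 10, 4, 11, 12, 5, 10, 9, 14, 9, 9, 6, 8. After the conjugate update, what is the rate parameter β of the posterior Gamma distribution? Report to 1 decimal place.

16.5

With a Gamma(shape α, rate β) prior, the Poisson likelihood is conjugate: the posterior is Gamma(α + ΣXᵢ, β + n).
Sum of counts S = 120 over n = 14 pages.
Posterior: Gamma(α+S, β+n) = Gamma(4.4+120, 2.5+14) = Gamma(124.4, 16.5).
Posterior β = 16.5.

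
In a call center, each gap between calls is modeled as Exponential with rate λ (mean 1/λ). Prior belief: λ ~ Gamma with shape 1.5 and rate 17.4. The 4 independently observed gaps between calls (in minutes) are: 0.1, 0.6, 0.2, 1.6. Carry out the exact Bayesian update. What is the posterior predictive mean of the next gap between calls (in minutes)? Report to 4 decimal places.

With a Gamma(shape α, rate β) prior on the exponential rate λ, the posterior after n observations with total T = Σxᵢ is Gamma(α+n, β+T).
Sum of observations T = 2.5 minutes; n = 4.
Posterior: Gamma(1.5+4, 17.4+2.5) = Gamma(5.5, 19.9).
The predictive distribution for the next observation is Lomax; its mean is β/(α−1) = 19.9/4.5 = 4.4222.

4.4222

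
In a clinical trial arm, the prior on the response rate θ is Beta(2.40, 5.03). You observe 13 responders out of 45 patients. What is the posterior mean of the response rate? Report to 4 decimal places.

The Beta prior is conjugate to a Binomial/Bernoulli likelihood; the update adds successes to α and failures to β.
Posterior: Beta(α+k, β+n−k) = Beta(2.40+13, 5.03+32) = Beta(15.40, 37.03).
Posterior mean = α/(α+β) = 15.40/52.43 = 0.2937.

0.2937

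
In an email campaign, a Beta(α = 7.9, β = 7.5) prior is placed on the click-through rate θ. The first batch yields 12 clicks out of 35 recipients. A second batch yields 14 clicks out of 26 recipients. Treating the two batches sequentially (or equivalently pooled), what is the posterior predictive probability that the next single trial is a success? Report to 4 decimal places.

0.4437

The Beta prior is conjugate to a Binomial/Bernoulli likelihood; the update adds successes to α and failures to β.
After batch 1: Beta(7.9+12, 7.5+23) = Beta(19.9, 30.5).
After batch 2: Beta(19.9+14, 30.5+12) = Beta(33.9, 42.5).
For a single future Bernoulli trial, P(success | data) = α/(α+β) = 0.4437.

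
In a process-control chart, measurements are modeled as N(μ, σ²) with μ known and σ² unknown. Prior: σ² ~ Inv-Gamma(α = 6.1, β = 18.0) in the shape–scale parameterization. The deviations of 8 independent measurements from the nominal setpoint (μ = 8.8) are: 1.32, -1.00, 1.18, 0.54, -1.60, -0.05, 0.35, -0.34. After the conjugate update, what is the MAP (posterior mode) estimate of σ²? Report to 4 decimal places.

With known mean μ and an Inverse-Gamma(α, β) prior on σ², the Normal likelihood is conjugate: posterior is Inv-Gamma(α + n/2, β + Σ(xᵢ−μ)²/2).
Σ(xᵢ−μ)² = (1.32)² + (-1.00)² + (1.18)² + (0.54)² + (-1.60)² + (-0.05)² + (0.35)² + (-0.34)² = 7.2270.
Posterior: Inv-Gamma(6.1 + 8/2, 18.0 + 7.2270/2) = Inv-Gamma(10.10, 21.61350).
Mode = β/(α+1) = 21.61350/11.10 = 1.9472.

1.9472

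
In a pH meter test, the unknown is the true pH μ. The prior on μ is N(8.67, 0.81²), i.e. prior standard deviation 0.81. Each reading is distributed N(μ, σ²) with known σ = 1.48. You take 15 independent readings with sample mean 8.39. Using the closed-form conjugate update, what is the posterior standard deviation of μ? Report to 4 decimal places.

For Normal data with known variance σ², a Normal(μ₀, σ₀²) prior on μ is conjugate. Posterior precision = 1/σ₀² + n/σ²; posterior mean is the precision-weighted average of μ₀ and x̄.
σ₀² = 0.81² = 0.6561, σ² = 1.48² = 2.1904; σ² + n·σ₀² = 2.1904 + 15·0.6561 = 12.0319.
Posterior precision = 1/σ₀² + n/σ² = 1/0.6561 + 15/2.1904 = (σ² + n·σ₀²)/(σ₀²σ²) = 12.0319/(0.6561·2.1904); posterior variance σₙ² = σ₀²σ²/(σ² + n·σ₀²) = 0.6561·2.1904/12.0319 = 0.119443.
Posterior SD = √σₙ² = √(0.6561·2.1904/12.0319) = 0.3456.

0.3456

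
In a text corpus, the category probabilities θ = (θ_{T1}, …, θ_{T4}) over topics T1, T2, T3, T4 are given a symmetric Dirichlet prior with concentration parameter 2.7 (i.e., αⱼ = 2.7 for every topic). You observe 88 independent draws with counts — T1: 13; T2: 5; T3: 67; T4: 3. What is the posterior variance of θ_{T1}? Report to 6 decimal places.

The Dirichlet prior is conjugate to the Multinomial likelihood: each posterior αⱼ = prior αⱼ + observed count nⱼ.
Posterior concentration: (15.7, 7.7, 69.7, 5.7), total = 98.8.
Var[θ_j] = α_j(Σα−α_j)/((Σα)²(Σα+1)) = 15.7·83.1/(98.8²·99.8) = 0.001339.

0.001339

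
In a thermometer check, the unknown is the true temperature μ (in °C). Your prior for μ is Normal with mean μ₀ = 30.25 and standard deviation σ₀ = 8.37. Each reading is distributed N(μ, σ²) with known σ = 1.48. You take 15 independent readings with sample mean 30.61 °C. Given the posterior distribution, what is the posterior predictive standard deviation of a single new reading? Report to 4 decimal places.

For Normal data with known variance σ², a Normal(μ₀, σ₀²) prior on μ is conjugate. Posterior precision = 1/σ₀² + n/σ²; posterior mean is the precision-weighted average of μ₀ and x̄.
σ₀² = 8.37² = 70.0569, σ² = 1.48² = 2.1904; σ² + n·σ₀² = 2.1904 + 15·70.0569 = 1053.0439.
Posterior precision = 1/σ₀² + n/σ² = 1/70.0569 + 15/2.1904 = (σ² + n·σ₀²)/(σ₀²σ²) = 1053.0439/(70.0569·2.1904); posterior variance σₙ² = σ₀²σ²/(σ² + n·σ₀²) = 70.0569·2.1904/1053.0439 = 0.145723.
Predictive variance for one new observation = σₙ² + σ² = 70.0569·2.1904/1053.0439 + 2.1904 = σ²·(σ₀² + 1053.0439)/1053.0439 = 2.1904·1123.1008/1053.0439 = 2.336123; SD = √(2.1904·1123.1008/1053.0439) = 1.5284.

1.5284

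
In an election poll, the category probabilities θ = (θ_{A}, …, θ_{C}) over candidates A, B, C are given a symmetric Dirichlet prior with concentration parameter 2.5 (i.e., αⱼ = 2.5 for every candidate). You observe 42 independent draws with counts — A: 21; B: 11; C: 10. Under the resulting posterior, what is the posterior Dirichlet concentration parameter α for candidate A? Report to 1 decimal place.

The Dirichlet prior is conjugate to the Multinomial likelihood: each posterior αⱼ = prior αⱼ + observed count nⱼ.
Posterior concentration: (23.5, 13.5, 12.5), total = 49.5.
α_{A} = 2.5 + 21 = 23.5.

23.5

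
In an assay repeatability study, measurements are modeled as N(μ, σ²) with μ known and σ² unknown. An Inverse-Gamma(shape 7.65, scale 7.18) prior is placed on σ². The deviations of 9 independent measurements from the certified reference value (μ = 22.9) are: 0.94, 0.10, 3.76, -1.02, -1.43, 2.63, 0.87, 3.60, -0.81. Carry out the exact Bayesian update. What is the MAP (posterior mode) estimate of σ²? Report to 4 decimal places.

With known mean μ and an Inverse-Gamma(α, β) prior on σ², the Normal likelihood is conjugate: posterior is Inv-Gamma(α + n/2, β + Σ(xᵢ−μ)²/2).
Σ(xᵢ−μ)² = (0.94)² + (0.10)² + (3.76)² + (-1.02)² + (-1.43)² + (2.63)² + (0.87)² + (3.60)² + (-0.81)² = 39.4064.
Posterior: Inv-Gamma(7.65 + 9/2, 7.18 + 39.4064/2) = Inv-Gamma(12.15, 26.88320).
Mode = β/(α+1) = 26.88320/13.15 = 2.0443.

2.0443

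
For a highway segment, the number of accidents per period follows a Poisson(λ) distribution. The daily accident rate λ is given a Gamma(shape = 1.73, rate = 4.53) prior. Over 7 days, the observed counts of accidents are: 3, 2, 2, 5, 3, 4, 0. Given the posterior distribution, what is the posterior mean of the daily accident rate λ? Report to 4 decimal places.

With a Gamma(shape α, rate β) prior, the Poisson likelihood is conjugate: the posterior is Gamma(α + ΣXᵢ, β + n).
Sum of counts S = 19 over n = 7 days.
Posterior: Gamma(α+S, β+n) = Gamma(1.73+19, 4.53+7) = Gamma(20.73, 11.53).
Posterior mean = α/β = 20.73/11.53 = 1.7979.

1.7979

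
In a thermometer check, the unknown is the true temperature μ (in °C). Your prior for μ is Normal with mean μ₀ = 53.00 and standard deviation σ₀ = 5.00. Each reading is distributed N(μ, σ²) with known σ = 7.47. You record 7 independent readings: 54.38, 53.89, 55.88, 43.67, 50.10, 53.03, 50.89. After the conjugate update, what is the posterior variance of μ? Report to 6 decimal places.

For Normal data with known variance σ², a Normal(μ₀, σ₀²) prior on μ is conjugate. Posterior precision = 1/σ₀² + n/σ²; posterior mean is the precision-weighted average of μ₀ and x̄.
σ₀² = 5.00² = 25, σ² = 7.47² = 55.8009; σ² + n·σ₀² = 55.8009 + 7·25 = 230.8009.
Posterior precision = 1/σ₀² + n/σ² = 1/25 + 7/55.8009 = (σ² + n·σ₀²)/(σ₀²σ²) = 230.8009/(25·55.8009); posterior variance σₙ² = σ₀²σ²/(σ² + n·σ₀²) = 25·55.8009/230.8009 = 6.044268.

6.044268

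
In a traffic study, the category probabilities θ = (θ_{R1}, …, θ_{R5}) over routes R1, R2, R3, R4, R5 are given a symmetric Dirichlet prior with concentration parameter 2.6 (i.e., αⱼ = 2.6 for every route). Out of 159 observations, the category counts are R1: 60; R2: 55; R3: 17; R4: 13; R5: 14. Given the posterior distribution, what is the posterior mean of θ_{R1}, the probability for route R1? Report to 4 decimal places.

0.3640

The Dirichlet prior is conjugate to the Multinomial likelihood: each posterior αⱼ = prior αⱼ + observed count nⱼ.
Posterior concentration: (62.6, 57.6, 19.6, 15.6, 16.6), total = 172.0.
E[θ_{R1}|data] = α_{R1}/Σα = 62.6/172.0 = 0.3640.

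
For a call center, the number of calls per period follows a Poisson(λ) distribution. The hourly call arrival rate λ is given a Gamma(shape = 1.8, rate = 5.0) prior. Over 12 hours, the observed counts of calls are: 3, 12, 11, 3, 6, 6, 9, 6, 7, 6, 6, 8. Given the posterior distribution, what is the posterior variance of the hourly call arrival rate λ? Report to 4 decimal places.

With a Gamma(shape α, rate β) prior, the Poisson likelihood is conjugate: the posterior is Gamma(α + ΣXᵢ, β + n).
Sum of counts S = 83 over n = 12 hours.
Posterior: Gamma(α+S, β+n) = Gamma(1.8+83, 5.0+12) = Gamma(84.8, 17.0).
Var = α/β² = 84.8/17.0² = 0.2934.

0.2934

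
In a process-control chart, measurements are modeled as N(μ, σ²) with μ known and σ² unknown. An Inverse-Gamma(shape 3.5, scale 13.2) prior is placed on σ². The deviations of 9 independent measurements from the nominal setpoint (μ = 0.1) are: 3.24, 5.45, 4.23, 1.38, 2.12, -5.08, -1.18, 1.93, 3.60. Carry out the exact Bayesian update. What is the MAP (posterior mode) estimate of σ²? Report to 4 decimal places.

7.4875

With known mean μ and an Inverse-Gamma(α, β) prior on σ², the Normal likelihood is conjugate: posterior is Inv-Gamma(α + n/2, β + Σ(xᵢ−μ)²/2).
Σ(xᵢ−μ)² = (3.24)² + (5.45)² + (4.23)² + (1.38)² + (2.12)² + (-5.08)² + (-1.18)² + (1.93)² + (3.60)² = 108.3755.
Posterior: Inv-Gamma(3.5 + 9/2, 13.2 + 108.3755/2) = Inv-Gamma(8.00, 67.38775).
Mode = β/(α+1) = 67.38775/9.00 = 7.4875.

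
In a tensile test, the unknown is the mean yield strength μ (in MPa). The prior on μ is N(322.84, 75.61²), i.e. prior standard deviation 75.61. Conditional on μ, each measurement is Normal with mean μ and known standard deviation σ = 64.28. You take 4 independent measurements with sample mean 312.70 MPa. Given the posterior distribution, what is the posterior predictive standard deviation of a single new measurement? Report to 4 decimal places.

70.7588

For Normal data with known variance σ², a Normal(μ₀, σ₀²) prior on μ is conjugate. Posterior precision = 1/σ₀² + n/σ²; posterior mean is the precision-weighted average of μ₀ and x̄.
σ₀² = 75.61² = 5716.8721, σ² = 64.28² = 4131.9184; σ² + n·σ₀² = 4131.9184 + 4·5716.8721 = 26999.4068.
Posterior precision = 1/σ₀² + n/σ² = 1/5716.8721 + 4/4131.9184 = (σ² + n·σ₀²)/(σ₀²σ²) = 26999.4068/(5716.8721·4131.9184); posterior variance σₙ² = σ₀²σ²/(σ² + n·σ₀²) = 5716.8721·4131.9184/26999.4068 = 874.895111.
Predictive variance for one new observation = σₙ² + σ² = 5716.8721·4131.9184/26999.4068 + 4131.9184 = σ²·(σ₀² + 26999.4068)/26999.4068 = 4131.9184·32716.2789/26999.4068 = 5006.813511; SD = √(4131.9184·32716.2789/26999.4068) = 70.7588.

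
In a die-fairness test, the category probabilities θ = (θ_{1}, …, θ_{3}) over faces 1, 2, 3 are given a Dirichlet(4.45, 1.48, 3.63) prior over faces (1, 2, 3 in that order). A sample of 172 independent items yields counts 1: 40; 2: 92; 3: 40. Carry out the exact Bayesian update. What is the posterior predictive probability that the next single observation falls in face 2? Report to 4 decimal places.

The Dirichlet prior is conjugate to the Multinomial likelihood: each posterior αⱼ = prior αⱼ + observed count nⱼ.
Posterior concentration: (44.45, 93.48, 43.63), total = 181.56.
P(next = 2 | data) = α_{2}/Σα = 0.5149.

0.5149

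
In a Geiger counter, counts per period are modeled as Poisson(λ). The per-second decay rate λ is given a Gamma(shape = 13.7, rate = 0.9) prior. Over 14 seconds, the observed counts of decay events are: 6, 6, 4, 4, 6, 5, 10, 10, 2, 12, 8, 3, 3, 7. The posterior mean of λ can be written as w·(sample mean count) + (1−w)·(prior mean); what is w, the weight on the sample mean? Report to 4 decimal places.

0.9396

With a Gamma(shape α, rate β) prior, the Poisson likelihood is conjugate: the posterior is Gamma(α + ΣXᵢ, β + n).
Posterior mean = (α₀+S)/(β₀+n) = [n/(β₀+n)]·(S/n) + [β₀/(β₀+n)]·(α₀/β₀), so only n and β₀ enter the weight.
Weight on data w = n/(β₀+n) = 14/(0.9+14) = 14/14.9 = 0.9396.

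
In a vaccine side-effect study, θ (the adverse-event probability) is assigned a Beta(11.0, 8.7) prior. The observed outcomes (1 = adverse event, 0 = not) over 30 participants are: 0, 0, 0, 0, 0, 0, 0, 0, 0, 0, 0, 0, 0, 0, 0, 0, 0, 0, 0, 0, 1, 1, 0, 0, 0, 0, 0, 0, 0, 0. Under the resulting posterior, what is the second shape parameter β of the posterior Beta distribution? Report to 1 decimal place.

The Beta prior is conjugate to a Binomial/Bernoulli likelihood; the update adds successes to α and failures to β.
Posterior: Beta(α+k, β+n−k) = Beta(11.0+2, 8.7+28) = Beta(13.0, 36.7).
Posterior β = 36.7.

36.7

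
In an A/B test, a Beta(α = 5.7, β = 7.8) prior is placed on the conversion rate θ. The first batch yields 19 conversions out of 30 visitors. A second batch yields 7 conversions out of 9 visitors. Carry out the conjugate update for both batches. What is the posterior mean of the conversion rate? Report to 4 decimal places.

The Beta prior is conjugate to a Binomial/Bernoulli likelihood; the update adds successes to α and failures to β.
After batch 1: Beta(5.7+19, 7.8+11) = Beta(24.7, 18.8).
After batch 2: Beta(24.7+7, 18.8+2) = Beta(31.7, 20.8).
Posterior mean = α/(α+β) = 31.7/52.5 = 0.6038.

0.6038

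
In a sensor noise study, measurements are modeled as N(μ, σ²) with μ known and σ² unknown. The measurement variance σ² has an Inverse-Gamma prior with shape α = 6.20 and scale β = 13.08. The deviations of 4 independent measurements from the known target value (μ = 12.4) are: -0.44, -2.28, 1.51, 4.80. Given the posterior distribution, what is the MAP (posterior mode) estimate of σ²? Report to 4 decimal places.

3.0909

With known mean μ and an Inverse-Gamma(α, β) prior on σ², the Normal likelihood is conjugate: posterior is Inv-Gamma(α + n/2, β + Σ(xᵢ−μ)²/2).
Σ(xᵢ−μ)² = (-0.44)² + (-2.28)² + (1.51)² + (4.80)² = 30.7121.
Posterior: Inv-Gamma(6.20 + 4/2, 13.08 + 30.7121/2) = Inv-Gamma(8.20, 28.43605).
Mode = β/(α+1) = 28.43605/9.20 = 3.0909.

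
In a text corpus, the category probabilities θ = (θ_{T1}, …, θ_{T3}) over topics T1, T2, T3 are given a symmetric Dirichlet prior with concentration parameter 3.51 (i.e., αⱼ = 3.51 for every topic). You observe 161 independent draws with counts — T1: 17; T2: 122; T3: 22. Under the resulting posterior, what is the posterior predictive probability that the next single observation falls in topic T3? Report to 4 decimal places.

The Dirichlet prior is conjugate to the Multinomial likelihood: each posterior αⱼ = prior αⱼ + observed count nⱼ.
Posterior concentration: (20.51, 125.51, 25.51), total = 171.53.
P(next = T3 | data) = α_{T3}/Σα = 0.1487.

0.1487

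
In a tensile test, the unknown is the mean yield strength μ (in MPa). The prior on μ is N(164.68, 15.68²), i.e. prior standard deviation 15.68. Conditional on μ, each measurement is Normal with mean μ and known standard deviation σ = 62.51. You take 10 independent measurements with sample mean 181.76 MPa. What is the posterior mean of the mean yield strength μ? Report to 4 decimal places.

171.2764

For Normal data with known variance σ², a Normal(μ₀, σ₀²) prior on μ is conjugate. Posterior precision = 1/σ₀² + n/σ²; posterior mean is the precision-weighted average of μ₀ and x̄.
n·x̄ = 10·181.76 = 1817.6.
σ₀² = 15.68² = 245.8624, σ² = 62.51² = 3907.5001; σ² + n·σ₀² = 3907.5001 + 10·245.8624 = 6366.1241.
Posterior mean = (μ₀/σ₀² + n·x̄/σ²)/(1/σ₀² + n/σ²) = (σ²·μ₀ + σ₀²·n·x̄)/(σ² + n·σ₀²) = (3907.5001·164.68 + 245.8624·1817.6)/6366.1241 = 1090366.614708/6366.1241 = 171.2764.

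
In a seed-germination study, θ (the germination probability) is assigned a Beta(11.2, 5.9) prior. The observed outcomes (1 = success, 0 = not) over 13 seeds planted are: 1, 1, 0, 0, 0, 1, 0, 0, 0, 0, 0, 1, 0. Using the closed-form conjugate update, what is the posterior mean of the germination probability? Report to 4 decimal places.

The Beta prior is conjugate to a Binomial/Bernoulli likelihood; the update adds successes to α and failures to β.
Posterior: Beta(α+k, β+n−k) = Beta(11.2+4, 5.9+9) = Beta(15.2, 14.9).
Posterior mean = α/(α+β) = 15.2/30.1 = 0.5050.

0.5050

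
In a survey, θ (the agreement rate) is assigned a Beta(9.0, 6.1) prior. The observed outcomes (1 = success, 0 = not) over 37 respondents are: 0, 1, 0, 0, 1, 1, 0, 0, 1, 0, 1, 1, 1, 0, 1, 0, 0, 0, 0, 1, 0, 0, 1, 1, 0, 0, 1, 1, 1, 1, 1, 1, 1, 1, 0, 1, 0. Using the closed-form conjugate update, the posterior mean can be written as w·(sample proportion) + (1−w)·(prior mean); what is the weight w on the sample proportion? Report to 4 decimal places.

The Beta prior is conjugate to a Binomial/Bernoulli likelihood; the update adds successes to α and failures to β.
Posterior mean = (α₀+k)/(α₀+β₀+n) = [n/(α₀+β₀+n)]·(k/n) + [(α₀+β₀)/(α₀+β₀+n)]·α₀/(α₀+β₀), so only n and the prior enter the weight.
The weight on the data is w = n/(α₀+β₀+n) = 37/(9.0+6.1+37) = 37/52.1 = 0.7102.

0.7102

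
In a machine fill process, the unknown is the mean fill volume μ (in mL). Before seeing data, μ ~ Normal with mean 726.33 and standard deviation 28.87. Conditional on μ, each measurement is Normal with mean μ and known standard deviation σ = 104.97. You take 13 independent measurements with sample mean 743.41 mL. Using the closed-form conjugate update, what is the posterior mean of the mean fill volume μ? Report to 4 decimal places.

734.7983

For Normal data with known variance σ², a Normal(μ₀, σ₀²) prior on μ is conjugate. Posterior precision = 1/σ₀² + n/σ²; posterior mean is the precision-weighted average of μ₀ and x̄.
n·x̄ = 13·743.41 = 9664.33.
σ₀² = 28.87² = 833.4769, σ² = 104.97² = 11018.7009; σ² + n·σ₀² = 11018.7009 + 13·833.4769 = 21853.9006.
Posterior mean = (μ₀/σ₀² + n·x̄/σ²)/(1/σ₀² + n/σ²) = (σ²·μ₀ + σ₀²·n·x̄)/(σ² + n·σ₀²) = (11018.7009·726.33 + 833.4769·9664.33)/21853.9006 = 16058208.833674/21853.9006 = 734.7983.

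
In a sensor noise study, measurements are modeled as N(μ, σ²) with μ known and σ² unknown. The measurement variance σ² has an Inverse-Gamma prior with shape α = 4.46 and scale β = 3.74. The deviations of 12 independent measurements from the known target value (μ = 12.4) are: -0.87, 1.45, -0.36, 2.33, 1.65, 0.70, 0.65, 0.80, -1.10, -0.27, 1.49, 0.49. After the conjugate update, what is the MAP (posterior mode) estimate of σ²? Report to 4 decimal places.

With known mean μ and an Inverse-Gamma(α, β) prior on σ², the Normal likelihood is conjugate: posterior is Inv-Gamma(α + n/2, β + Σ(xᵢ−μ)²/2).
Σ(xᵢ−μ)² = (-0.87)² + (1.45)² + (-0.36)² + (2.33)² + (1.65)² + (0.70)² + (0.65)² + (0.80)² + (-1.10)² + (-0.27)² + (1.49)² + (0.49)² = 16.4360.
Posterior: Inv-Gamma(4.46 + 12/2, 3.74 + 16.4360/2) = Inv-Gamma(10.46, 11.95800).
Mode = β/(α+1) = 11.95800/11.46 = 1.0435.

1.0435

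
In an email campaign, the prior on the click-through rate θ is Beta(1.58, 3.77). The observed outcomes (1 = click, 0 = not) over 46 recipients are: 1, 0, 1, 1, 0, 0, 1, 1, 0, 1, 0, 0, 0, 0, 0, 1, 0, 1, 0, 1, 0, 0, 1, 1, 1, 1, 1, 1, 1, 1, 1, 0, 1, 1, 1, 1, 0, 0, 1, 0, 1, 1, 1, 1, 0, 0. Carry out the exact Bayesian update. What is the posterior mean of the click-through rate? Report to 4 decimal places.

The Beta prior is conjugate to a Binomial/Bernoulli likelihood; the update adds successes to α and failures to β.
Posterior: Beta(α+k, β+n−k) = Beta(1.58+27, 3.77+19) = Beta(28.58, 22.77).
Posterior mean = α/(α+β) = 28.58/51.35 = 0.5566.

0.5566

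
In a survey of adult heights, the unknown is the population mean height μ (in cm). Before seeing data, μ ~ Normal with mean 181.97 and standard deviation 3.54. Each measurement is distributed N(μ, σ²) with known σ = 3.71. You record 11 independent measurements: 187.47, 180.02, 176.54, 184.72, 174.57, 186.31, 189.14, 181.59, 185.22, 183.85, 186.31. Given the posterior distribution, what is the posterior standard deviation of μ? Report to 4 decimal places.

For Normal data with known variance σ², a Normal(μ₀, σ₀²) prior on μ is conjugate. Posterior precision = 1/σ₀² + n/σ²; posterior mean is the precision-weighted average of μ₀ and x̄.
σ₀² = 3.54² = 12.5316, σ² = 3.71² = 13.7641; σ² + n·σ₀² = 13.7641 + 11·12.5316 = 151.6117.
Posterior precision = 1/σ₀² + n/σ² = 1/12.5316 + 11/13.7641 = (σ² + n·σ₀²)/(σ₀²σ²) = 151.6117/(12.5316·13.7641); posterior variance σₙ² = σ₀²σ²/(σ² + n·σ₀²) = 12.5316·13.7641/151.6117 = 1.137684.
Posterior SD = √σₙ² = √(12.5316·13.7641/151.6117) = 1.0666.

1.0666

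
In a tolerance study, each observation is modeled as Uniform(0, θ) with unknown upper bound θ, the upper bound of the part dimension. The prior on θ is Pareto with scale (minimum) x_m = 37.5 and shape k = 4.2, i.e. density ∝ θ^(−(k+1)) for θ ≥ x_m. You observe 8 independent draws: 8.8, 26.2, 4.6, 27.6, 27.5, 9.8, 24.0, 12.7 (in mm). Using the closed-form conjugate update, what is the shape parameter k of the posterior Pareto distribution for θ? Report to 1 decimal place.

12.2

A Pareto(scale x_m, shape k) prior on the upper bound θ of Uniform(0, θ) is conjugate: posterior is Pareto(max(x_m, max xᵢ), k + n).
Sample maximum = 27.6; prior scale x_m = 37.5 → posterior scale = max = 37.5.
Posterior shape = 4.2 + 8 = 12.2.
Posterior shape k = 12.2.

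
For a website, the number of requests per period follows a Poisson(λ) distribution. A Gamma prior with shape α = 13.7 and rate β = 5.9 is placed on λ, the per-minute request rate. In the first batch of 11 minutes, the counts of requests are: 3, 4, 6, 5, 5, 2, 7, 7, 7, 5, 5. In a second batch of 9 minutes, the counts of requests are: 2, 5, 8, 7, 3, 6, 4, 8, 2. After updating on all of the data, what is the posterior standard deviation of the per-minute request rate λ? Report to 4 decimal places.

With a Gamma(shape α, rate β) prior, the Poisson likelihood is conjugate: the posterior is Gamma(α + ΣXᵢ, β + n).
Batch 1: sum of counts S = 56 over n = 11 minutes.
After batch 1: Gamma(α+S, β+n) = Gamma(13.7+56, 5.9+11) = Gamma(69.7, 16.9).
Batch 2: sum of counts S = 45 over n = 9 minutes.
After batch 2: Gamma(α+S, β+n) = Gamma(69.7+45, 16.9+9) = Gamma(114.7, 25.9).
SD = √α/β = √114.7/25.9 = 0.4135.

0.4135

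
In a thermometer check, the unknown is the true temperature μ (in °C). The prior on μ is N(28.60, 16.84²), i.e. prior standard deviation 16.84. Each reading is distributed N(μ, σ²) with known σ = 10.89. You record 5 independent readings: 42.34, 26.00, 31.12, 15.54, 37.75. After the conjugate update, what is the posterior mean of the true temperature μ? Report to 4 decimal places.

30.3995

For Normal data with known variance σ², a Normal(μ₀, σ₀²) prior on μ is conjugate. Posterior precision = 1/σ₀² + n/σ²; posterior mean is the precision-weighted average of μ₀ and x̄.
Σxᵢ = 42.34 + 26.00 + 31.12 + 15.54 + 37.75 = 152.75, so n·x̄ = 152.75.
σ₀² = 16.84² = 283.5856, σ² = 10.89² = 118.5921; σ² + n·σ₀² = 118.5921 + 5·283.5856 = 1536.5201.
Posterior mean = (μ₀/σ₀² + n·x̄/σ²)/(1/σ₀² + n/σ²) = (σ²·μ₀ + σ₀²·n·x̄)/(σ² + n·σ₀²) = (118.5921·28.60 + 283.5856·152.75)/1536.5201 = 46709.43446/1536.5201 = 30.3995.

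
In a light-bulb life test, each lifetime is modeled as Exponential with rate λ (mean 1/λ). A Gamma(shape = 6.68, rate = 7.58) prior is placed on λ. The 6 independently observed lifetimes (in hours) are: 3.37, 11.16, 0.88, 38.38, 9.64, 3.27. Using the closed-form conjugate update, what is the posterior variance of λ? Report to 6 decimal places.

With a Gamma(shape α, rate β) prior on the exponential rate λ, the posterior after n observations with total T = Σxᵢ is Gamma(α+n, β+T).
Sum of observations T = 66.70 hours; n = 6.
Posterior: Gamma(6.68+6, 7.58+66.70) = Gamma(12.68, 74.28).
Var = α/β² = 0.002298.

0.002298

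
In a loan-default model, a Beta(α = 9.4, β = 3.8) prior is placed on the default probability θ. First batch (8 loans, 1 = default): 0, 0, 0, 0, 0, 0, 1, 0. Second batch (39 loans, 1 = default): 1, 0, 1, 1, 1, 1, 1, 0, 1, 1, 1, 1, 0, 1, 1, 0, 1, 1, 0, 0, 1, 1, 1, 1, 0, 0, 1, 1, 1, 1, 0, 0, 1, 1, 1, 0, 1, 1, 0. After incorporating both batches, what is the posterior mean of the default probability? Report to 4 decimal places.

0.6213

The Beta prior is conjugate to a Binomial/Bernoulli likelihood; the update adds successes to α and failures to β.
After batch 1: Beta(9.4+1, 3.8+7) = Beta(10.4, 10.8).
After batch 2: Beta(10.4+27, 10.8+12) = Beta(37.4, 22.8).
Posterior mean = α/(α+β) = 37.4/60.2 = 0.6213.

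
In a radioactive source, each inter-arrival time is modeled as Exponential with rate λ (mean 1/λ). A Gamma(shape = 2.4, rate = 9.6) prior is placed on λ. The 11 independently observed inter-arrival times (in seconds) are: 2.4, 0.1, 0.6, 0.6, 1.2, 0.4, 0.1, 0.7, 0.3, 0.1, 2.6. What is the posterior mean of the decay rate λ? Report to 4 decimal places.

With a Gamma(shape α, rate β) prior on the exponential rate λ, the posterior after n observations with total T = Σxᵢ is Gamma(α+n, β+T).
Sum of observations T = 9.1 seconds; n = 11.
Posterior: Gamma(2.4+11, 9.6+9.1) = Gamma(13.4, 18.7).
Posterior mean of λ = α/β = 13.4/18.7 = 0.7166.

0.7166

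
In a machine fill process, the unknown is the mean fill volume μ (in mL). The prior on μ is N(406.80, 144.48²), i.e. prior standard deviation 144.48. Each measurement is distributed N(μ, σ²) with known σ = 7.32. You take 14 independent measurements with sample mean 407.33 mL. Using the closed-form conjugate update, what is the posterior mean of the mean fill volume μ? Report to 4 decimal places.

407.3299

For Normal data with known variance σ², a Normal(μ₀, σ₀²) prior on μ is conjugate. Posterior precision = 1/σ₀² + n/σ²; posterior mean is the precision-weighted average of μ₀ and x̄.
n·x̄ = 14·407.33 = 5702.62.
σ₀² = 144.48² = 20874.4704, σ² = 7.32² = 53.5824; σ² + n·σ₀² = 53.5824 + 14·20874.4704 = 292296.168.
Posterior mean = (μ₀/σ₀² + n·x̄/σ²)/(1/σ₀² + n/σ²) = (σ²·μ₀ + σ₀²·n·x̄)/(σ² + n·σ₀²) = (53.5824·406.80 + 20874.4704·5702.62)/292296.168 = 119060969.712768/292296.168 = 407.3299.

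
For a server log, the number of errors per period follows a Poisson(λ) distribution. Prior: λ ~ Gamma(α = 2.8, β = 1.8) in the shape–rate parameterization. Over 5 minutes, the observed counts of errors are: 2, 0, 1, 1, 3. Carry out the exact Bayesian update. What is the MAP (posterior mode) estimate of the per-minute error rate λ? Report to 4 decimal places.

1.2941

With a Gamma(shape α, rate β) prior, the Poisson likelihood is conjugate: the posterior is Gamma(α + ΣXᵢ, β + n).
Sum of counts S = 7 over n = 5 minutes.
Posterior: Gamma(α+S, β+n) = Gamma(2.8+7, 1.8+5) = Gamma(9.8, 6.8).
Mode of Gamma(α,β) for α≥1 is (α−1)/β = 8.8/6.8 = 1.2941.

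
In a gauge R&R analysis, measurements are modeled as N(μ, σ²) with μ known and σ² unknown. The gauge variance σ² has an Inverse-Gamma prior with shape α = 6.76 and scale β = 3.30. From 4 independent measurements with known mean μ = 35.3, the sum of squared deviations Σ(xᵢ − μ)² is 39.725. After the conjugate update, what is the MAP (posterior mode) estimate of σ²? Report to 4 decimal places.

With known mean μ and an Inverse-Gamma(α, β) prior on σ², the Normal likelihood is conjugate: posterior is Inv-Gamma(α + n/2, β + Σ(xᵢ−μ)²/2).
Posterior: Inv-Gamma(6.76 + 4/2, 3.30 + 39.725/2) = Inv-Gamma(8.76, 23.1625).
Mode = β/(α+1) = 23.1625/9.76 = 2.3732.

2.3732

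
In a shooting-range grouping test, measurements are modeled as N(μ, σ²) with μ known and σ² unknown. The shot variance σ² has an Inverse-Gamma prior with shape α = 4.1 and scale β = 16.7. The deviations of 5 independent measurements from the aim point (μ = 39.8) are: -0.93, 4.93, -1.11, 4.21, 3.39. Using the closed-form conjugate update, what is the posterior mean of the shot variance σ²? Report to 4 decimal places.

7.9480

With known mean μ and an Inverse-Gamma(α, β) prior on σ², the Normal likelihood is conjugate: posterior is Inv-Gamma(α + n/2, β + Σ(xᵢ−μ)²/2).
Σ(xᵢ−μ)² = (-0.93)² + (4.93)² + (-1.11)² + (4.21)² + (3.39)² = 55.6181.
Posterior: Inv-Gamma(4.1 + 5/2, 16.7 + 55.6181/2) = Inv-Gamma(6.60, 44.50905).
E[σ²|data] = β/(α−1) = 44.50905/5.60 = 7.9480.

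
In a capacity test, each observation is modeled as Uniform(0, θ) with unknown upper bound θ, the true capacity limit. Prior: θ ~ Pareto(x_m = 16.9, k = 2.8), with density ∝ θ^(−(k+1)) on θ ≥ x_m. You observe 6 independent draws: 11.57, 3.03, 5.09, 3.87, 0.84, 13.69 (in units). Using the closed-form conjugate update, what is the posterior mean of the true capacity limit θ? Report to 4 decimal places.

A Pareto(scale x_m, shape k) prior on the upper bound θ of Uniform(0, θ) is conjugate: posterior is Pareto(max(x_m, max xᵢ), k + n).
Sample maximum = 13.69; prior scale x_m = 16.9 → posterior scale = max = 16.90.
Posterior shape = 2.8 + 6 = 8.8.
E[θ|data] = k·x_m/(k−1) = 8.8·16.90/7.8 = 19.0667.

19.0667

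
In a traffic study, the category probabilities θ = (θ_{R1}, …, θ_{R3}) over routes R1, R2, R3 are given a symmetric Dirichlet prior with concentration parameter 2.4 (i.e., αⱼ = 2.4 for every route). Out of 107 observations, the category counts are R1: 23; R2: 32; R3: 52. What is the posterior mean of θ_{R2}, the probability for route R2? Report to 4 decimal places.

The Dirichlet prior is conjugate to the Multinomial likelihood: each posterior αⱼ = prior αⱼ + observed count nⱼ.
Posterior concentration: (25.4, 34.4, 54.4), total = 114.2.
E[θ_{R2}|data] = α_{R2}/Σα = 34.4/114.2 = 0.3012.

0.3012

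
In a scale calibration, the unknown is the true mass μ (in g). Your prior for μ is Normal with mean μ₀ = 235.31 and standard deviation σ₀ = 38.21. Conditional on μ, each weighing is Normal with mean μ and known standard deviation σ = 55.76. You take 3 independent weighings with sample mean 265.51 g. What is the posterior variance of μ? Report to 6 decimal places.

For Normal data with known variance σ², a Normal(μ₀, σ₀²) prior on μ is conjugate. Posterior precision = 1/σ₀² + n/σ²; posterior mean is the precision-weighted average of μ₀ and x̄.
σ₀² = 38.21² = 1460.0041, σ² = 55.76² = 3109.1776; σ² + n·σ₀² = 3109.1776 + 3·1460.0041 = 7489.1899.
Posterior precision = 1/σ₀² + n/σ² = 1/1460.0041 + 3/3109.1776 = (σ² + n·σ₀²)/(σ₀²σ²) = 7489.1899/(1460.0041·3109.1776); posterior variance σₙ² = σ₀²σ²/(σ² + n·σ₀²) = 1460.0041·3109.1776/7489.1899 = 606.128581.

606.128581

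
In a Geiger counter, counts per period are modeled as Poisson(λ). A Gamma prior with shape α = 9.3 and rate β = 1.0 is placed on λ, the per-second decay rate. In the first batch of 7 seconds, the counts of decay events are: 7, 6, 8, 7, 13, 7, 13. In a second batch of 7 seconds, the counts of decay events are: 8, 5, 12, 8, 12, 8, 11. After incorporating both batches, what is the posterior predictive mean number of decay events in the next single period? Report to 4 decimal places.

8.9533

With a Gamma(shape α, rate β) prior, the Poisson likelihood is conjugate: the posterior is Gamma(α + ΣXᵢ, β + n).
Batch 1: sum of counts S = 61 over n = 7 seconds.
After batch 1: Gamma(α+S, β+n) = Gamma(9.3+61, 1.0+7) = Gamma(70.3, 8.0).
Batch 2: sum of counts S = 64 over n = 7 seconds.
After batch 2: Gamma(α+S, β+n) = Gamma(70.3+64, 8.0+7) = Gamma(134.3, 15.0).
The predictive distribution for one future period is NegBinom with mean α/β = 8.9533.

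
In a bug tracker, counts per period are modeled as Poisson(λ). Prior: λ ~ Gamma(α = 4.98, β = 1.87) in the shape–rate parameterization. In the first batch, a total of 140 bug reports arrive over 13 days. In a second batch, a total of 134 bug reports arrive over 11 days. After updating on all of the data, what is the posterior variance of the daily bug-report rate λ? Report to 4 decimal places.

0.4169

With a Gamma(shape α, rate β) prior, the Poisson likelihood is conjugate: the posterior is Gamma(α + ΣXᵢ, β + n).
After batch 1: Gamma(α+S, β+n) = Gamma(4.98+140, 1.87+13) = Gamma(144.98, 14.87).
After batch 2: Gamma(α+S, β+n) = Gamma(144.98+134, 14.87+11) = Gamma(278.98, 25.87).
Var = α/β² = 278.98/25.87² = 0.4169.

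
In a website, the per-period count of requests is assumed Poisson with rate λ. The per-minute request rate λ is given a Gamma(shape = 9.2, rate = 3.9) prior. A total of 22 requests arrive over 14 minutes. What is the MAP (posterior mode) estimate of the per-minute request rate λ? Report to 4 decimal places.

With a Gamma(shape α, rate β) prior, the Poisson likelihood is conjugate: the posterior is Gamma(α + ΣXᵢ, β + n).
Posterior: Gamma(α+S, β+n) = Gamma(9.2+22, 3.9+14) = Gamma(31.2, 17.9).
Mode of Gamma(α,β) for α≥1 is (α−1)/β = 30.2/17.9 = 1.6872.

1.6872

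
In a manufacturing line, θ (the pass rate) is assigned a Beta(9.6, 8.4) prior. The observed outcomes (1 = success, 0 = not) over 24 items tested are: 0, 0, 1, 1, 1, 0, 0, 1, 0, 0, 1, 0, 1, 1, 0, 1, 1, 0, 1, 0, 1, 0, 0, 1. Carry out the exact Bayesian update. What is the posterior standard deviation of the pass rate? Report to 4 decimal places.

The Beta prior is conjugate to a Binomial/Bernoulli likelihood; the update adds successes to α and failures to β.
Posterior: Beta(α+k, β+n−k) = Beta(9.6+12, 8.4+12) = Beta(21.6, 20.4).
Var = αβ/((α+β)²(α+β+1)) = 21.6·20.4/(42.0²·43.0) = 0.00580921; SD = √0.00580921 = 0.0762.

0.0762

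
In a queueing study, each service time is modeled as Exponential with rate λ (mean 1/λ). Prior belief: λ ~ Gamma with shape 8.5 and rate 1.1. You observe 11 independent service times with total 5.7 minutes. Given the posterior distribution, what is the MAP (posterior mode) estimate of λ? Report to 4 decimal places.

2.7206

With a Gamma(shape α, rate β) prior on the exponential rate λ, the posterior after n observations with total T = Σxᵢ is Gamma(α+n, β+T).
Posterior: Gamma(8.5+11, 1.1+5.7) = Gamma(19.5, 6.8).
Mode = (α−1)/β = 2.7206.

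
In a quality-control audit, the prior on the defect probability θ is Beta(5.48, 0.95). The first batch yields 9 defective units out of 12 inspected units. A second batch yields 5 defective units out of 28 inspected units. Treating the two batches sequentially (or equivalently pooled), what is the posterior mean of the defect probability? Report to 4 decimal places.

The Beta prior is conjugate to a Binomial/Bernoulli likelihood; the update adds successes to α and failures to β.
After batch 1: Beta(5.48+9, 0.95+3) = Beta(14.48, 3.95).
After batch 2: Beta(14.48+5, 3.95+23) = Beta(19.48, 26.95).
Posterior mean = α/(α+β) = 19.48/46.43 = 0.4196.

0.4196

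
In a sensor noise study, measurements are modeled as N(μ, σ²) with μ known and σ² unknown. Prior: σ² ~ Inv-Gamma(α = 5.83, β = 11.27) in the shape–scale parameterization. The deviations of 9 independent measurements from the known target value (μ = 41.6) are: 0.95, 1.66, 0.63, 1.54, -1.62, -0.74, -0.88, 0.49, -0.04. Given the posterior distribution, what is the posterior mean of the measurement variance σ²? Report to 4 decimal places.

1.7768

With known mean μ and an Inverse-Gamma(α, β) prior on σ², the Normal likelihood is conjugate: posterior is Inv-Gamma(α + n/2, β + Σ(xᵢ−μ)²/2).
Σ(xᵢ−μ)² = (0.95)² + (1.66)² + (0.63)² + (1.54)² + (-1.62)² + (-0.74)² + (-0.88)² + (0.49)² + (-0.04)² = 10.6147.
Posterior: Inv-Gamma(5.83 + 9/2, 11.27 + 10.6147/2) = Inv-Gamma(10.33, 16.57735).
E[σ²|data] = β/(α−1) = 16.57735/9.33 = 1.7768.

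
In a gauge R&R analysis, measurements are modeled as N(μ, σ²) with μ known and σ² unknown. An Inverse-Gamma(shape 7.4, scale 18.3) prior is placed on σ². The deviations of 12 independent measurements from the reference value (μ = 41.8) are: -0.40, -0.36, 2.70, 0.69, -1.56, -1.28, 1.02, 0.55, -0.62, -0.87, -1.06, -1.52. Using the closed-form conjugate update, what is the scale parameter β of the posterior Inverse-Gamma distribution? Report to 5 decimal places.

27.32295

With known mean μ and an Inverse-Gamma(α, β) prior on σ², the Normal likelihood is conjugate: posterior is Inv-Gamma(α + n/2, β + Σ(xᵢ−μ)²/2).
Σ(xᵢ−μ)² = (-0.40)² + (-0.36)² + (2.70)² + (0.69)² + (-1.56)² + (-1.28)² + (1.02)² + (0.55)² + (-0.62)² + (-0.87)² + (-1.06)² + (-1.52)² = 18.0459.
Posterior: Inv-Gamma(7.4 + 12/2, 18.3 + 18.0459/2) = Inv-Gamma(13.40, 27.32295).
Posterior β = 27.32295.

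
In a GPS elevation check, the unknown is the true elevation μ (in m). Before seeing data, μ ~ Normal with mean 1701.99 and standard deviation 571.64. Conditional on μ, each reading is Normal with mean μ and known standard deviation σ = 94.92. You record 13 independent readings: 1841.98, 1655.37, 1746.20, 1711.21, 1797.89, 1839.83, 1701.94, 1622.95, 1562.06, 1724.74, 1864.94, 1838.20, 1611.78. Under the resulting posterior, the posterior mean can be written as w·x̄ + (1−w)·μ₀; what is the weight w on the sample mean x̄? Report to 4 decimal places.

For Normal data with known variance σ², a Normal(μ₀, σ₀²) prior on μ is conjugate. Posterior precision = 1/σ₀² + n/σ²; posterior mean is the precision-weighted average of μ₀ and x̄.
σ₀² = 571.64² = 326772.2896, σ² = 94.92² = 9009.8064. Prior precision 1/σ₀² = 1/326772.2896; data precision n/σ² = 13/9009.8064.
w = (n/σ²)/(1/σ₀² + n/σ²) = n·σ₀²/(σ² + n·σ₀²) = 13·326772.2896/(9009.8064 + 13·326772.2896) = 4248039.7648/4257049.5712 = 0.9979.

0.9979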